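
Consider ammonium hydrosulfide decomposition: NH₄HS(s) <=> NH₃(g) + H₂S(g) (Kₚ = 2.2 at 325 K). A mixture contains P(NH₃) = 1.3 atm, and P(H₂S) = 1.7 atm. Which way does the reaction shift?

(NH₄HS is a pure solid — omitted from Qₚ.)
Qₚ = P(NH₃)·P(H₂S) = (1.3)·(1.7) = 2.2
Qₚ = 2.2 = Kₚ, so the system is already at equilibrium.

neither direction; the system is at equilibrium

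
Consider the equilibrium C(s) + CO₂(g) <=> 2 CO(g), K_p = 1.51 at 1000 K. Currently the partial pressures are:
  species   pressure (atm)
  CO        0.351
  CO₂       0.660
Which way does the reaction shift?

(C is a pure solid — omitted from Q_p.)
Q_p = P(CO)² / P(CO₂) = (0.351)² / (0.660) = 0.187
Q_p = 0.187 < K_p = 1.51, so the forward reaction proceeds.

forward (toward products)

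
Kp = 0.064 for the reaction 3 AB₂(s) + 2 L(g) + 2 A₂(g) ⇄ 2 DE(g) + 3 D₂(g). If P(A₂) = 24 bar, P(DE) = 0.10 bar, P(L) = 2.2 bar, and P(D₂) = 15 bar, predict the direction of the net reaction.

forward (toward products)

(AB₂ is a pure solid — omitted from Qp.)
Qp = P(DE)²·P(D₂)³ / (P(L)²·P(A₂)²) = (0.10)²·(15)³ / ((2.2)²·(24)²) = 0.012
Qp = 0.012 < Kp = 0.064, so the forward reaction proceeds.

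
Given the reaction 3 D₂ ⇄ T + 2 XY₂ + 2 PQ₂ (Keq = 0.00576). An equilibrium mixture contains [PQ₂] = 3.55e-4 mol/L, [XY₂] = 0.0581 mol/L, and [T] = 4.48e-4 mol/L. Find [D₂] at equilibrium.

[D₂] = 3.21e-4 mol/L

At equilibrium, Keq = [T]·[XY₂]²·[PQ₂]² / [D₂]³ = 0.00576.
(4.48e-4)·(0.0581)²·(3.55e-4)² / ([D₂])³ = 0.00576
[D₂]³ = 3.31e-11 ⇒ [D₂] = 3.21e-4 mol/L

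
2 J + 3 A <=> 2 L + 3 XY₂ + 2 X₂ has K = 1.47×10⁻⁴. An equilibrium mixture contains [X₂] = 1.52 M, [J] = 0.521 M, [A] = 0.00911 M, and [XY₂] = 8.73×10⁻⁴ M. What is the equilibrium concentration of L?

At equilibrium, K = [L]²·[XY₂]³·[X₂]² / ([J]²·[A]³) = 1.47×10⁻⁴.
([L])²·(8.73×10⁻⁴)³·(1.52)² / ((0.521)²·(0.00911)³) = 1.47×10⁻⁴
[L]² = 0.0196 ⇒ [L] = 0.140 M

[L] = 0.140 M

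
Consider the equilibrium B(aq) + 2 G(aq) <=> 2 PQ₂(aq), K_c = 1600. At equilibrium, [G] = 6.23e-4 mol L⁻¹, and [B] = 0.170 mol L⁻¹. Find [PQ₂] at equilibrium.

At equilibrium, K_c = [PQ₂]² / ([B]·[G]²) = 1600.
([PQ₂])² / ((0.170)·(6.23e-4)²) = 1600
[PQ₂]² = 1.06e-4 ⇒ [PQ₂] = 0.0103 mol L⁻¹

[PQ₂] = 0.0103 mol L⁻¹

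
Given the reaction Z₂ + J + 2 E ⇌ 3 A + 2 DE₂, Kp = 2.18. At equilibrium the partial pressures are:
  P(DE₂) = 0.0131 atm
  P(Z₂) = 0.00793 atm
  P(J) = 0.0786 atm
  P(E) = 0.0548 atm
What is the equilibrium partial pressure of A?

P(A) = 0.288 atm

At equilibrium, Kp = P(A)³·P(DE₂)² / (P(Z₂)·P(J)·P(E)²) = 2.18.
(P(A))³·(0.0131)² / ((0.00793)·(0.0786)·(0.0548)²) = 2.18
P(A)³ = 0.0238 ⇒ P(A) = 0.288 atm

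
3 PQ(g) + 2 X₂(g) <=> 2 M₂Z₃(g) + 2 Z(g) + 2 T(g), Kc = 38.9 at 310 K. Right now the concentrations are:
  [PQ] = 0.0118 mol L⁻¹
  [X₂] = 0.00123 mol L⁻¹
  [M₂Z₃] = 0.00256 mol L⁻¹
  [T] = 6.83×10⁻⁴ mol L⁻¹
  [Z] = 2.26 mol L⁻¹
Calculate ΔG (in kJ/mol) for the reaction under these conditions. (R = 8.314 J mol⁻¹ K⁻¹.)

Qc = [M₂Z₃]²·[Z]²·[T]² / ([PQ]³·[X₂]²) = (0.00256)²·(2.26)²·(6.83×10⁻⁴)² / ((0.0118)³·(0.00123)²) = 6.28
ΔG = RT ln(Qc/Kc) = (8.314 J mol⁻¹ K⁻¹)(310 K) × ln(6.28/38.9)
   = (2.577 kJ/mol)(-1.824) = -4.70 kJ/mol
ΔG < 0, so the forward reaction is spontaneous (proceeds forward).

ΔG = -4.70 kJ/mol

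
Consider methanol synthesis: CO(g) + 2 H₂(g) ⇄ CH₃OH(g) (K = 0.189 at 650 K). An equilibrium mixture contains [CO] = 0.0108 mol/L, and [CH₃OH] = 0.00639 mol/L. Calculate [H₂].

At equilibrium, K = [CH₃OH] / ([CO]·[H₂]²) = 0.189.
(0.00639) / ((0.0108)·([H₂])²) = 0.189
[H₂]² = 3.13 ⇒ [H₂] = 1.77 mol/L

[H₂] = 1.77 mol/L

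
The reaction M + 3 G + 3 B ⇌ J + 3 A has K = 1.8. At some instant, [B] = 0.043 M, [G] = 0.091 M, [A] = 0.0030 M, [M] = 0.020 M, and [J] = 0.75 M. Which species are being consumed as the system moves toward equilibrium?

J, A (products)

Q = [J]·[A]³ / ([M]·[G]³·[B]³) = (0.75)·(0.0030)³ / ((0.020)·(0.091)³·(0.043)³) = 17
Q = 17 > K = 1.8: net reverse reaction.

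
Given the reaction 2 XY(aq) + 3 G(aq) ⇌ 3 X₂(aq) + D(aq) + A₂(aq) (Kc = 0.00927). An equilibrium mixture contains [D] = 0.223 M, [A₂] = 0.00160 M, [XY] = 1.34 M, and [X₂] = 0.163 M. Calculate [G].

[G] = 0.0453 M

At equilibrium, Kc = [X₂]³·[D]·[A₂] / ([XY]²·[G]³) = 0.00927.
(0.163)³·(0.223)·(0.00160) / ((1.34)²·([G])³) = 0.00927
[G]³ = 9.28e-5 ⇒ [G] = 0.0453 M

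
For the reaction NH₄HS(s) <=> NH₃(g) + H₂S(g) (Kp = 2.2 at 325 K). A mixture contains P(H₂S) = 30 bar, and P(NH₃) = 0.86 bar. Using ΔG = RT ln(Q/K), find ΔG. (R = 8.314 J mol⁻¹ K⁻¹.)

ΔG = 6.65 kJ/mol

(NH₄HS is a pure solid — omitted from Qp.)
Qp = P(NH₃)·P(H₂S) = (0.86)·(30) = 25.8
ΔG = RT ln(Qp/Kp) = (8.314 J mol⁻¹ K⁻¹)(325 K) × ln(25.8/2.2)
   = (2.702 kJ/mol)(2.462) = 6.65 kJ/mol
ΔG > 0, so the forward reaction is non-spontaneous (proceeds in reverse).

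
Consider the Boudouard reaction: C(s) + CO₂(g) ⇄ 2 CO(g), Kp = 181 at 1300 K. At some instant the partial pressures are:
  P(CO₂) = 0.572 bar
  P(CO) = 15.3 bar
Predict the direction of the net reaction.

reverse (toward reactants)

(C is a pure solid — omitted from Qp.)
Qp = P(CO)² / P(CO₂) = (15.3)² / (0.572) = 409
Qp = 409 > Kp = 181, so the reverse reaction proceeds.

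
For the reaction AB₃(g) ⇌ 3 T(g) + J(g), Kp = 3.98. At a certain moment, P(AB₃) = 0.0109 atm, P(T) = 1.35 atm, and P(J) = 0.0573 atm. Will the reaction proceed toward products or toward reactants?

reverse (toward reactants)

Qp = P(T)³·P(J) / P(AB₃) = (1.35)³·(0.0573) / (0.0109) = 12.9
Qp = 12.9 > Kp = 3.98, so the reverse reaction proceeds.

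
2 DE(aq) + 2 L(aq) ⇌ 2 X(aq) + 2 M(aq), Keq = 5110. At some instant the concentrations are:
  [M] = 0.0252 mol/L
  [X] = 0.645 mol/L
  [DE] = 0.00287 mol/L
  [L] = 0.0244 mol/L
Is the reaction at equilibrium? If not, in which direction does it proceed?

Q = [X]²·[M]² / ([DE]²·[L]²) = (0.645)²·(0.0252)² / ((0.00287)²·(0.0244)²) = 53900
Q = 53900 > Keq = 5110, so the reverse reaction proceeds.

in the reverse direction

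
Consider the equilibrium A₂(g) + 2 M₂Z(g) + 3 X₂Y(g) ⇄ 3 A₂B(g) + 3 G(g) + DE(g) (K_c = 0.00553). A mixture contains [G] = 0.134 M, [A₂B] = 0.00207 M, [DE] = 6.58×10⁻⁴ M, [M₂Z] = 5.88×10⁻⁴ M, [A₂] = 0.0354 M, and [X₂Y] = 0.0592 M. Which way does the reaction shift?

Q_c = [A₂B]³·[G]³·[DE] / ([A₂]·[M₂Z]²·[X₂Y]³) = (0.00207)³·(0.134)³·(6.58×10⁻⁴) / ((0.0354)·(5.88×10⁻⁴)²·(0.0592)³) = 0.00553
Q_c = 0.00553 = K_c, so the system is already at equilibrium.

neither direction; the system is at equilibrium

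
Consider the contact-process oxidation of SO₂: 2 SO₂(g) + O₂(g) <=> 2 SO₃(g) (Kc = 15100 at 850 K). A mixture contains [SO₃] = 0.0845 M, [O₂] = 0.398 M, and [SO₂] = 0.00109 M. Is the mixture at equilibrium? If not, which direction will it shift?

Qc = [SO₃]² / ([SO₂]²·[O₂]) = (0.0845)² / ((0.00109)²·(0.398)) = 15100
Qc = 15100 = Kc; the system is at equilibrium.

yes, at equilibrium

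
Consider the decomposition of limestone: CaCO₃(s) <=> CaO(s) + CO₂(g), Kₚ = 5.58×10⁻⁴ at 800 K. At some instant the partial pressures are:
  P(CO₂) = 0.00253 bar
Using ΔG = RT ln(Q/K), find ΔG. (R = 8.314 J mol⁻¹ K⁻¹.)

ΔG = 10.1 kJ/mol

(CaCO₃, CaO are pure solids — omitted from Qₚ.)
Qₚ = P(CO₂) = 0.00253
ΔG = RT ln(Qₚ/Kₚ) = (8.314 J mol⁻¹ K⁻¹)(800 K) × ln(0.00253/5.58×10⁻⁴)
   = (6.651 kJ/mol)(1.512) = 10.1 kJ/mol
ΔG > 0, so the forward reaction is non-spontaneous (proceeds in reverse).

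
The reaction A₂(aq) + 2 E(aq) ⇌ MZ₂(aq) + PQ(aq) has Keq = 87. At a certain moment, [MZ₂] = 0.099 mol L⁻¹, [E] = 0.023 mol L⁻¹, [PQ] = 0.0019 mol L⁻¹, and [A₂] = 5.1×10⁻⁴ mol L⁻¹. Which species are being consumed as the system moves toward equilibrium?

MZ₂, PQ (products)

Q = [MZ₂]·[PQ] / ([A₂]·[E]²) = (0.099)·(0.0019) / ((5.1×10⁻⁴)·(0.023)²) = 700
Q = 700 > Keq = 87: net reverse reaction.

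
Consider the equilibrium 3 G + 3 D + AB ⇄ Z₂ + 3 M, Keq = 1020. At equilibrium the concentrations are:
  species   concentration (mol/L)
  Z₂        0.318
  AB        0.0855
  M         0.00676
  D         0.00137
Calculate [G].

At equilibrium, Keq = [Z₂]·[M]³ / ([G]³·[D]³·[AB]) = 1020.
(0.318)·(0.00676)³ / (([G])³·(0.00137)³·(0.0855)) = 1020
[G]³ = 0.438 ⇒ [G] = 0.759 mol/L

[G] = 0.759 mol/L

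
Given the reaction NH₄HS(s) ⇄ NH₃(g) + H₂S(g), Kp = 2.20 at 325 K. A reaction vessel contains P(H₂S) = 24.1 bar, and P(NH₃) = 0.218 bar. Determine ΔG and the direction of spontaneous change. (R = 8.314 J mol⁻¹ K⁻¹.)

(NH₄HS is a pure solid — omitted from Qp.)
Qp = P(NH₃)·P(H₂S) = (0.218)·(24.1) = 5.25
ΔG = RT ln(Qp/Kp) = (8.314 J mol⁻¹ K⁻¹)(325 K) × ln(5.25/2.20)
   = (2.702 kJ/mol)(0.8698) = 2.35 kJ/mol
ΔG > 0, so the forward reaction is non-spontaneous (proceeds in reverse).

ΔG = 2.35 kJ/mol; the forward reaction is non-spontaneous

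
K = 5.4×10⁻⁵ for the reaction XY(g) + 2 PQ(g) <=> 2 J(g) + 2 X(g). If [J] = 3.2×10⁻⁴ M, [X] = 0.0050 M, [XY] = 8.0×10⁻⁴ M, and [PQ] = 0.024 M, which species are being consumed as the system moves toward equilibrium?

XY, PQ (reactants)

Q = [J]²·[X]² / ([XY]·[PQ]²) = (3.2×10⁻⁴)²·(0.0050)² / ((8.0×10⁻⁴)·(0.024)²) = 5.6×10⁻⁶
Q = 5.6×10⁻⁶ < K = 5.4×10⁻⁵: net forward reaction.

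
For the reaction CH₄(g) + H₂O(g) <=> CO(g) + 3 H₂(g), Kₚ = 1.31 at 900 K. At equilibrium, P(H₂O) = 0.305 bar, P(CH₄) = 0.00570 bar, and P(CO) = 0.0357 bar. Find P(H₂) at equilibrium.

At equilibrium, Kₚ = P(CO)·P(H₂)³ / (P(CH₄)·P(H₂O)) = 1.31.
(0.0357)·(P(H₂))³ / ((0.00570)·(0.305)) = 1.31
P(H₂)³ = 0.0638 ⇒ P(H₂) = 0.400 bar

P(H₂) = 0.400 bar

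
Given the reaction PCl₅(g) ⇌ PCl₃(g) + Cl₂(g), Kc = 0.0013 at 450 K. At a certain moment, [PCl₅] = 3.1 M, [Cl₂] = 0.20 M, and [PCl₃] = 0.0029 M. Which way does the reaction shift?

Qc = [PCl₃]·[Cl₂] / [PCl₅] = (0.0029)·(0.20) / (3.1) = 1.9×10⁻⁴
Qc = 1.9×10⁻⁴ < Kc = 0.0013, so the forward reaction proceeds.

to the right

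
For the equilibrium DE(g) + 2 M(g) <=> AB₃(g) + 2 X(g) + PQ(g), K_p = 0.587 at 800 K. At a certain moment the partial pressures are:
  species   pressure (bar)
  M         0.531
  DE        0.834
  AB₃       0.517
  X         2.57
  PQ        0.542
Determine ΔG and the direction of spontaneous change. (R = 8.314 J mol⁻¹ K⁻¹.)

ΔG = 17.3 kJ/mol; the forward reaction is non-spontaneous

Q_p = P(AB₃)·P(X)²·P(PQ) / (P(DE)·P(M)²) = (0.517)·(2.57)²·(0.542) / ((0.834)·(0.531)²) = 7.87
ΔG = RT ln(Q_p/K_p) = (8.314 J mol⁻¹ K⁻¹)(800 K) × ln(7.87/0.587)
   = (6.651 kJ/mol)(2.596) = 17.3 kJ/mol
ΔG > 0, so the forward reaction is non-spontaneous (proceeds in reverse).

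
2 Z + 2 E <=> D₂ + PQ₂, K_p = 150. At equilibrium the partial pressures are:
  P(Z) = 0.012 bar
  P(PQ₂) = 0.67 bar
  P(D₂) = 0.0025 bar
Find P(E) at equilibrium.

At equilibrium, K_p = P(D₂)·P(PQ₂) / (P(Z)²·P(E)²) = 150.
(0.0025)·(0.67) / ((0.012)²·(P(E))²) = 150
P(E)² = 0.0775 ⇒ P(E) = 0.28 bar

P(E) = 0.28 bar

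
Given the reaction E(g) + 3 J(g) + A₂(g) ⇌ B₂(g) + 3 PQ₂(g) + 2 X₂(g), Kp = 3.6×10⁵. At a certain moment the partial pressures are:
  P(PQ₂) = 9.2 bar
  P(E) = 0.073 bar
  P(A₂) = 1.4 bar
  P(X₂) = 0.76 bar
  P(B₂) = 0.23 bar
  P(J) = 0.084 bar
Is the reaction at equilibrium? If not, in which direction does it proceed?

Qp = P(B₂)·P(PQ₂)³·P(X₂)² / (P(E)·P(J)³·P(A₂)) = (0.23)·(9.2)³·(0.76)² / ((0.073)·(0.084)³·(1.4)) = 1.7×10⁶
Qp = 1.7×10⁶ > Kp = 3.6×10⁵, so the reverse reaction proceeds.

to the left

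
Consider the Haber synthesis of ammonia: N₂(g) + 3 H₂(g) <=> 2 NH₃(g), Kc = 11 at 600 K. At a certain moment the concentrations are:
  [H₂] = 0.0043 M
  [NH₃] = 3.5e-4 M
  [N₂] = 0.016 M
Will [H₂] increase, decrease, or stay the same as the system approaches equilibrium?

Qc = [NH₃]² / ([N₂]·[H₂]³) = (3.5e-4)² / ((0.016)·(0.0043)³) = 96
Qc = 96 > Kc = 11: net reverse reaction.
H₂ is a reactant, so it increases.

increase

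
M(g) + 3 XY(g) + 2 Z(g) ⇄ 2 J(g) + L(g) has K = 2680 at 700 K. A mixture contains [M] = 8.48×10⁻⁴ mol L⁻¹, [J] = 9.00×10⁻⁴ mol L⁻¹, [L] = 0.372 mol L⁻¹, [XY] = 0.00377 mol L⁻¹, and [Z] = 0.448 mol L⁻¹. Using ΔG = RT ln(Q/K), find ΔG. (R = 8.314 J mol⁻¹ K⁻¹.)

ΔG = 14.6 kJ/mol

Q = [J]²·[L] / ([M]·[XY]³·[Z]²) = (9.00×10⁻⁴)²·(0.372) / ((8.48×10⁻⁴)·(0.00377)³·(0.448)²) = 33000
ΔG = RT ln(Q/K) = (8.314 J mol⁻¹ K⁻¹)(700 K) × ln(33000/2680)
   = (5.820 kJ/mol)(2.511) = 14.6 kJ/mol
ΔG > 0, so the forward reaction is non-spontaneous (proceeds in reverse).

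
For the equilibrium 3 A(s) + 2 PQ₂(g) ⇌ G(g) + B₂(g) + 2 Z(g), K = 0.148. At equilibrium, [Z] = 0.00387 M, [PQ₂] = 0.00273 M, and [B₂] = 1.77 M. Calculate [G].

[G] = 0.0416 M

(A is a pure solid — omitted from K.)
At equilibrium, K = [G]·[B₂]·[Z]² / [PQ₂]² = 0.148.
([G])·(1.77)·(0.00387)² / (0.00273)² = 0.148
[G] = 0.0416 M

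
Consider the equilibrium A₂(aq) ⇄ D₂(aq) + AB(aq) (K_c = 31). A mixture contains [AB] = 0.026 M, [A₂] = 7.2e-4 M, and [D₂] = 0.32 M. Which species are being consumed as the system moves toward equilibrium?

Q_c = [D₂]·[AB] / [A₂] = (0.32)·(0.026) / (7.2e-4) = 12
Q_c = 12 < K_c = 31: net forward reaction.

A₂ (reactants)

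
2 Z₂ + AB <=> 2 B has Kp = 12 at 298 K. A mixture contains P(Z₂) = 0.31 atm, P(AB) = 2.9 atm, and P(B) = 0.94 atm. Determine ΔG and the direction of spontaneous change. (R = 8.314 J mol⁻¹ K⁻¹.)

Qp = P(B)² / (P(Z₂)²·P(AB)) = (0.94)² / ((0.31)²·(2.9)) = 3.17
ΔG = RT ln(Qp/Kp) = (8.314 J mol⁻¹ K⁻¹)(298 K) × ln(3.17/12)
   = (2.478 kJ/mol)(-1.331) = -3.30 kJ/mol
ΔG < 0, so the forward reaction is spontaneous (proceeds forward).

ΔG = -3.30 kJ/mol; the forward reaction is spontaneous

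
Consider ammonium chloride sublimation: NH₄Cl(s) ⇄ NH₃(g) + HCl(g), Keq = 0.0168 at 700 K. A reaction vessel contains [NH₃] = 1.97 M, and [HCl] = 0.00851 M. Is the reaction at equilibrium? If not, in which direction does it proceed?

(NH₄Cl is a pure solid — omitted from Q.)
Q = [NH₃]·[HCl] = (1.97)·(0.00851) = 0.0168
Q = 0.0168 = Keq, so the system is already at equilibrium.

no net change (already at equilibrium)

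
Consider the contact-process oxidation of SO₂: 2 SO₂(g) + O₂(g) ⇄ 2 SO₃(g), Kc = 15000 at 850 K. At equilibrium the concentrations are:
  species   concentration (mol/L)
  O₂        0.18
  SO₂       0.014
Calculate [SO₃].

[SO₃] = 0.73 mol/L

At equilibrium, Kc = [SO₃]² / ([SO₂]²·[O₂]) = 15000.
([SO₃])² / ((0.014)²·(0.18)) = 15000
[SO₃]² = 0.529 ⇒ [SO₃] = 0.73 mol/L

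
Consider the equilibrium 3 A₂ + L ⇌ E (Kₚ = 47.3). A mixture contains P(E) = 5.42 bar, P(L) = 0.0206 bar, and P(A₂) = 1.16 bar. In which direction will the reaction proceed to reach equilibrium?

reverse (toward reactants)

Qₚ = P(E) / (P(A₂)³·P(L)) = (5.42) / ((1.16)³·(0.0206)) = 169
Qₚ = 169 > Kₚ = 47.3, so the reverse reaction proceeds.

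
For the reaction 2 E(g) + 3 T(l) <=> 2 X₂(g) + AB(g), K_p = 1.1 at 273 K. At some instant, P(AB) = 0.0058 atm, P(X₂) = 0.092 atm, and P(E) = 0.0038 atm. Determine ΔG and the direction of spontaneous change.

ΔG = 2.56 kJ/mol; the forward reaction is non-spontaneous

(T is a pure liquid — omitted from Q_p.)
Q_p = P(X₂)²·P(AB) / P(E)² = (0.092)²·(0.0058) / (0.0038)² = 3.40
ΔG = RT ln(Q_p/K_p) = (8.314 J mol⁻¹ K⁻¹)(273 K) × ln(3.40/1.1)
   = (2.270 kJ/mol)(1.128) = 2.56 kJ/mol
ΔG > 0, so the forward reaction is non-spontaneous (proceeds in reverse).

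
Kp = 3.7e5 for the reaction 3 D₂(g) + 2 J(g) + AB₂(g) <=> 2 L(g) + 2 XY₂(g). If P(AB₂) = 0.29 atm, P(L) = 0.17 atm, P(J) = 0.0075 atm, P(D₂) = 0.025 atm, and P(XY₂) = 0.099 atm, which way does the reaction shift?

Qp = P(L)²·P(XY₂)² / (P(D₂)³·P(J)²·P(AB₂)) = (0.17)²·(0.099)² / ((0.025)³·(0.0075)²·(0.29)) = 1.1e6
Qp = 1.1e6 > Kp = 3.7e5, so the reverse reaction proceeds.

toward reactants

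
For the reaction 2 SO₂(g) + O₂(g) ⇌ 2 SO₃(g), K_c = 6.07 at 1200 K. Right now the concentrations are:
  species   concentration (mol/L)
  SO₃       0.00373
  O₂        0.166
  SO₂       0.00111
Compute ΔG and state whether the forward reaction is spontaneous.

Q_c = [SO₃]² / ([SO₂]²·[O₂]) = (0.00373)² / ((0.00111)²·(0.166)) = 68.0
ΔG = RT ln(Q_c/K_c) = (8.314 J mol⁻¹ K⁻¹)(1200 K) × ln(68.0/6.07)
   = (9.977 kJ/mol)(2.416) = 24.1 kJ/mol
ΔG > 0, so the forward reaction is non-spontaneous (proceeds in reverse).

ΔG = 24.1 kJ/mol; the forward reaction is non-spontaneous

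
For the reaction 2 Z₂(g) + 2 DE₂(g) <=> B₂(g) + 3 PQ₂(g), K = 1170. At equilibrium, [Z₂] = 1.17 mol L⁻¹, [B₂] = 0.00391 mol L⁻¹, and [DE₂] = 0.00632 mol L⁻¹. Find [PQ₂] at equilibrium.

[PQ₂] = 2.54 mol L⁻¹

At equilibrium, K = [B₂]·[PQ₂]³ / ([Z₂]²·[DE₂]²) = 1170.
(0.00391)·([PQ₂])³ / ((1.17)²·(0.00632)²) = 1170
[PQ₂]³ = 16.4 ⇒ [PQ₂] = 2.54 mol L⁻¹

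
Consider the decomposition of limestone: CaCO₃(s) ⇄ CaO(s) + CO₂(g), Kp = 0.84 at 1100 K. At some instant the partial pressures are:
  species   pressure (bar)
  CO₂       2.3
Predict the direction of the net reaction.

to the left

(CaCO₃, CaO are pure solids — omitted from Qp.)
Qp = P(CO₂) = 2.3
Qp = 2.3 > Kp = 0.84, so the reverse reaction proceeds.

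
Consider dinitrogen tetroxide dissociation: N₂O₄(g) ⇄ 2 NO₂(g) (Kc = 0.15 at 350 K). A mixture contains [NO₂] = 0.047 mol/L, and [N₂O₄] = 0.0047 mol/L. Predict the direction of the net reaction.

Qc = [NO₂]² / [N₂O₄] = (0.047)² / (0.0047) = 0.47
Qc = 0.47 > Kc = 0.15, so the reverse reaction proceeds.

in the reverse direction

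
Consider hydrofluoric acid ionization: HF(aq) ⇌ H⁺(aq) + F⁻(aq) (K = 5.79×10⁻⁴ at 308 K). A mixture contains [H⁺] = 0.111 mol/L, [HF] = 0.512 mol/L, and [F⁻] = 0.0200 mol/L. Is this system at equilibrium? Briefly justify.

Q = [H⁺]·[F⁻] / [HF] = (0.111)·(0.0200) / (0.512) = 0.00434
Q = 0.00434 > K = 5.79×10⁻⁴: net reverse reaction.

no; Q > K, reaction proceeds in reverse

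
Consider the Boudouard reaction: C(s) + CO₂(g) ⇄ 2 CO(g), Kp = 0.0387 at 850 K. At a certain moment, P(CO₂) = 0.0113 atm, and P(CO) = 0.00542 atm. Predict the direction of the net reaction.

(C is a pure solid — omitted from Qp.)
Qp = P(CO)² / P(CO₂) = (0.00542)² / (0.0113) = 0.00260
Qp = 0.00260 < Kp = 0.0387, so the forward reaction proceeds.

toward products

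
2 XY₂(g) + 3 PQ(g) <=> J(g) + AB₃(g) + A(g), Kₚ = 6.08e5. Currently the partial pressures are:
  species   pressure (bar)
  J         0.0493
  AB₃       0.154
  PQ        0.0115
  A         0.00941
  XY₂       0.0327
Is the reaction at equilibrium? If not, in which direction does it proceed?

forward (toward products)

Qₚ = P(J)·P(AB₃)·P(A) / (P(XY₂)²·P(PQ)³) = (0.0493)·(0.154)·(0.00941) / ((0.0327)²·(0.0115)³) = 43900
Qₚ = 43900 < Kₚ = 6.08e5, so the forward reaction proceeds.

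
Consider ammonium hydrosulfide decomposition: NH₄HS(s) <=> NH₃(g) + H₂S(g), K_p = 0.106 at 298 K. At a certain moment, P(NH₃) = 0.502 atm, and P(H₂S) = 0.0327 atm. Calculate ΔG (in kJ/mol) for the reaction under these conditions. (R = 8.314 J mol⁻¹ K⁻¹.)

(NH₄HS is a pure solid — omitted from Q_p.)
Q_p = P(NH₃)·P(H₂S) = (0.502)·(0.0327) = 0.0164
ΔG = RT ln(Q_p/K_p) = (8.314 J mol⁻¹ K⁻¹)(298 K) × ln(0.0164/0.106)
   = (2.478 kJ/mol)(-1.866) = -4.62 kJ/mol
ΔG < 0, so the forward reaction is spontaneous (proceeds forward).

ΔG = -4.62 kJ/mol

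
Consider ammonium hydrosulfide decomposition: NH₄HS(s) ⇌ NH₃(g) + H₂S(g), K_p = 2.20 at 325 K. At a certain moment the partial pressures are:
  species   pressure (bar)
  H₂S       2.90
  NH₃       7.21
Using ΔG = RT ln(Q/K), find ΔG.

(NH₄HS is a pure solid — omitted from Q_p.)
Q_p = P(NH₃)·P(H₂S) = (7.21)·(2.90) = 20.9
ΔG = RT ln(Q_p/K_p) = (8.314 J mol⁻¹ K⁻¹)(325 K) × ln(20.9/2.20)
   = (2.702 kJ/mol)(2.251) = 6.08 kJ/mol
ΔG > 0, so the forward reaction is non-spontaneous (proceeds in reverse).

ΔG = 6.08 kJ/mol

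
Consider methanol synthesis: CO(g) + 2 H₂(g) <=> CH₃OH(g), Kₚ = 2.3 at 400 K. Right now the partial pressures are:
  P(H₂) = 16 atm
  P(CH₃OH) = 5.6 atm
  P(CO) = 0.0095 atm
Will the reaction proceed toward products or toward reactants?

at equilibrium

Qₚ = P(CH₃OH) / (P(CO)·P(H₂)²) = (5.6) / ((0.0095)·(16)²) = 2.3
Qₚ = 2.3 = Kₚ, so the system is already at equilibrium.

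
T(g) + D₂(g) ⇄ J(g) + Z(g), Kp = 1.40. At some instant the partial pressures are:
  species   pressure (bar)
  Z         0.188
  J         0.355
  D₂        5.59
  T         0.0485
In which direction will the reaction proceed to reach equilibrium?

Qp = P(J)·P(Z) / (P(T)·P(D₂)) = (0.355)·(0.188) / ((0.0485)·(5.59)) = 0.246
Qp = 0.246 < Kp = 1.40, so the forward reaction proceeds.

forward (toward products)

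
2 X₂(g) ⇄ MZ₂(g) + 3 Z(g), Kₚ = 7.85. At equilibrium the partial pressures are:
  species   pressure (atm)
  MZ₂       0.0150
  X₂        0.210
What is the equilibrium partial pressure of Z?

P(Z) = 2.85 atm

At equilibrium, Kₚ = P(MZ₂)·P(Z)³ / P(X₂)² = 7.85.
(0.0150)·(P(Z))³ / (0.210)² = 7.85
P(Z)³ = 23.1 ⇒ P(Z) = 2.85 atm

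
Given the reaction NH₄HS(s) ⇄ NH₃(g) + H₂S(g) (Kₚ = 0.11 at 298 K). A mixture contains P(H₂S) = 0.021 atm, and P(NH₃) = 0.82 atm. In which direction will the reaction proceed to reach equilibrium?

in the forward direction

(NH₄HS is a pure solid — omitted from Qₚ.)
Qₚ = P(NH₃)·P(H₂S) = (0.82)·(0.021) = 0.017
Qₚ = 0.017 < Kₚ = 0.11, so the forward reaction proceeds.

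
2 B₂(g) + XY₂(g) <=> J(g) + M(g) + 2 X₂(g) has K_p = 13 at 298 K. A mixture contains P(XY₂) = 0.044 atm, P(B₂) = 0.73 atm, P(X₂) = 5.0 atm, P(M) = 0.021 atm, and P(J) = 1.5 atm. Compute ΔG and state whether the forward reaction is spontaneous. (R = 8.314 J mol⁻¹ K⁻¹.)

Q_p = P(J)·P(M)·P(X₂)² / (P(B₂)²·P(XY₂)) = (1.5)·(0.021)·(5.0)² / ((0.73)²·(0.044)) = 33.6
ΔG = RT ln(Q_p/K_p) = (8.314 J mol⁻¹ K⁻¹)(298 K) × ln(33.6/13)
   = (2.478 kJ/mol)(0.9496) = 2.35 kJ/mol
ΔG > 0, so the forward reaction is non-spontaneous (proceeds in reverse).

ΔG = 2.35 kJ/mol; the forward reaction is non-spontaneous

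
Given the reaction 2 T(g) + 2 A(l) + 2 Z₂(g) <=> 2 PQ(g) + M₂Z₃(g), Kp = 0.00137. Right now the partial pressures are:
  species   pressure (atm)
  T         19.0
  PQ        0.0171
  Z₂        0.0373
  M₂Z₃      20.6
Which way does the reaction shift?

reverse (toward reactants)

(A is a pure liquid — omitted from Qp.)
Qp = P(PQ)²·P(M₂Z₃) / (P(T)²·P(Z₂)²) = (0.0171)²·(20.6) / ((19.0)²·(0.0373)²) = 0.0120
Qp = 0.0120 > Kp = 0.00137, so the reverse reaction proceeds.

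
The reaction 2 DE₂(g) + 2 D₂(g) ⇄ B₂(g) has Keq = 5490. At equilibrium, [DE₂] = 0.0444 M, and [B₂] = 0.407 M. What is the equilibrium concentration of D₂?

At equilibrium, Keq = [B₂] / ([DE₂]²·[D₂]²) = 5490.
(0.407) / ((0.0444)²·([D₂])²) = 5490
[D₂]² = 0.0376 ⇒ [D₂] = 0.194 M

[D₂] = 0.194 M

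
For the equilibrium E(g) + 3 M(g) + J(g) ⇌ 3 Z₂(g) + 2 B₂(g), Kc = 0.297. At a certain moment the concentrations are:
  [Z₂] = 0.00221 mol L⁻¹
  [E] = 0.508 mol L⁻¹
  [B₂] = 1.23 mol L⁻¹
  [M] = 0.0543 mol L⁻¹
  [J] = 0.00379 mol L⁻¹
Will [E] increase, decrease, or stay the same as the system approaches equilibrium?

decrease

Qc = [Z₂]³·[B₂]² / ([E]·[M]³·[J]) = (0.00221)³·(1.23)² / ((0.508)·(0.0543)³·(0.00379)) = 0.0530
Qc = 0.0530 < Kc = 0.297: net forward reaction.
E is a reactant, so it decreases.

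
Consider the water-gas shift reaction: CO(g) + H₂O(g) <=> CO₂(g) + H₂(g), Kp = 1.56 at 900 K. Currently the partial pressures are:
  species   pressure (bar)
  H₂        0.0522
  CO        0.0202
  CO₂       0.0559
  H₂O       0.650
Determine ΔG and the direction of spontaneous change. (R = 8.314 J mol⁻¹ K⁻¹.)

Qp = P(CO₂)·P(H₂) / (P(CO)·P(H₂O)) = (0.0559)·(0.0522) / ((0.0202)·(0.650)) = 0.222
ΔG = RT ln(Qp/Kp) = (8.314 J mol⁻¹ K⁻¹)(900 K) × ln(0.222/1.56)
   = (7.483 kJ/mol)(-1.950) = -14.6 kJ/mol
ΔG < 0, so the forward reaction is spontaneous (proceeds forward).

ΔG = -14.6 kJ/mol; the forward reaction is spontaneous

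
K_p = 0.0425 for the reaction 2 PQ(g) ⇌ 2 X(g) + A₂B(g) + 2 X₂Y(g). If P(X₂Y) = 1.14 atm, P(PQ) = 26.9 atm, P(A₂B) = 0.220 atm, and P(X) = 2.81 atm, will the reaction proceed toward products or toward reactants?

forward (toward products)

Q_p = P(X)²·P(A₂B)·P(X₂Y)² / P(PQ)² = (2.81)²·(0.220)·(1.14)² / (26.9)² = 0.00312
Q_p = 0.00312 < K_p = 0.0425, so the forward reaction proceeds.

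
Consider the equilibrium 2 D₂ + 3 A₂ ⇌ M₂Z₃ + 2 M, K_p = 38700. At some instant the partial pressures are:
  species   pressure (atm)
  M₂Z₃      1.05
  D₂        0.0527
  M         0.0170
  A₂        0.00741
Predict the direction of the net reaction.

Q_p = P(M₂Z₃)·P(M)² / (P(D₂)²·P(A₂)³) = (1.05)·(0.0170)² / ((0.0527)²·(0.00741)³) = 2.69×10⁵
Q_p = 2.69×10⁵ > K_p = 38700, so the reverse reaction proceeds.

in the reverse direction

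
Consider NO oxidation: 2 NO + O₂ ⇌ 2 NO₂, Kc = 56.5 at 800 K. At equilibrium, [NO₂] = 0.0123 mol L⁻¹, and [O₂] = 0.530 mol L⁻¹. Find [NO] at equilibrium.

[NO] = 0.00225 mol L⁻¹

At equilibrium, Kc = [NO₂]² / ([NO]²·[O₂]) = 56.5.
(0.0123)² / (([NO])²·(0.530)) = 56.5
[NO]² = 5.05×10⁻⁶ ⇒ [NO] = 0.00225 mol L⁻¹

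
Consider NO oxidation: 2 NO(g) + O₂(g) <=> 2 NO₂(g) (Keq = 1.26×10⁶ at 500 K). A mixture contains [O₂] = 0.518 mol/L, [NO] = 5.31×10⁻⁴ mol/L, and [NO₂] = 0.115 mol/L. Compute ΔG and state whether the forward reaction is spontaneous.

Q = [NO₂]² / ([NO]²·[O₂]) = (0.115)² / ((5.31×10⁻⁴)²·(0.518)) = 90500
ΔG = RT ln(Q/Keq) = (8.314 J mol⁻¹ K⁻¹)(500 K) × ln(90500/1.26×10⁶)
   = (4.157 kJ/mol)(-2.634) = -10.9 kJ/mol
ΔG < 0, so the forward reaction is spontaneous (proceeds forward).

ΔG = -10.9 kJ/mol; the forward reaction is spontaneous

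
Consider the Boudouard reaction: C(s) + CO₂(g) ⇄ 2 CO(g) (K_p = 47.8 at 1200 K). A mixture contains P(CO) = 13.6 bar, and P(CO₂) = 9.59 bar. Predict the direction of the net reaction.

(C is a pure solid — omitted from Q_p.)
Q_p = P(CO)² / P(CO₂) = (13.6)² / (9.59) = 19.3
Q_p = 19.3 < K_p = 47.8, so the forward reaction proceeds.

in the forward direction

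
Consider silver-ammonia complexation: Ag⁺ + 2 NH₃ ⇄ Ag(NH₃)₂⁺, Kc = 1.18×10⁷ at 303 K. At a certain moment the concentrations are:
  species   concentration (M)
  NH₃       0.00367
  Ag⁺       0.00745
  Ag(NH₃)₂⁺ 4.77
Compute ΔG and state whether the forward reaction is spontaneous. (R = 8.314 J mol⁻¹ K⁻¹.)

ΔG = 3.51 kJ/mol; the forward reaction is non-spontaneous

Qc = [Ag(NH₃)₂⁺] / ([Ag⁺]·[NH₃]²) = (4.77) / ((0.00745)·(0.00367)²) = 4.75×10⁷
ΔG = RT ln(Qc/Kc) = (8.314 J mol⁻¹ K⁻¹)(303 K) × ln(4.75×10⁷/1.18×10⁷)
   = (2.519 kJ/mol)(1.393) = 3.51 kJ/mol
ΔG > 0, so the forward reaction is non-spontaneous (proceeds in reverse).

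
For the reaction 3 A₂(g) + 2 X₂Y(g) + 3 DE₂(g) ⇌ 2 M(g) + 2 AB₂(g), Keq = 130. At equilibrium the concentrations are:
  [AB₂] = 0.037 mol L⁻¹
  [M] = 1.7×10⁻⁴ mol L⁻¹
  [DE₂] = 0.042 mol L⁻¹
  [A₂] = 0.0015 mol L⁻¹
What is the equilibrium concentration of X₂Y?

At equilibrium, Keq = [M]²·[AB₂]² / ([A₂]³·[X₂Y]²·[DE₂]³) = 130.
(1.7×10⁻⁴)²·(0.037)² / ((0.0015)³·([X₂Y])²·(0.042)³) = 130
[X₂Y]² = 1.22 ⇒ [X₂Y] = 1.1 mol L⁻¹

[X₂Y] = 1.1 mol L⁻¹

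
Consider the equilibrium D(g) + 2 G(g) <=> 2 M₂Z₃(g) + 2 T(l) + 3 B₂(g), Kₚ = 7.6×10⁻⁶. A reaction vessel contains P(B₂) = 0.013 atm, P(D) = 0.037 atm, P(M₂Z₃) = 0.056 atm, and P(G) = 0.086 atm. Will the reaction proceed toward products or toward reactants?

to the left

(T is a pure liquid — omitted from Qₚ.)
Qₚ = P(M₂Z₃)²·P(B₂)³ / (P(D)·P(G)²) = (0.056)²·(0.013)³ / ((0.037)·(0.086)²) = 2.5×10⁻⁵
Qₚ = 2.5×10⁻⁵ > Kₚ = 7.6×10⁻⁶, so the reverse reaction proceeds.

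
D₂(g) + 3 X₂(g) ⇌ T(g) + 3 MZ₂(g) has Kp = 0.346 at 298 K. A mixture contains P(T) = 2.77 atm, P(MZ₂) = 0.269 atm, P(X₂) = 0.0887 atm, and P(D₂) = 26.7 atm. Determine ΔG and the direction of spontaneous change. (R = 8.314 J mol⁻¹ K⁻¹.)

ΔG = 5.26 kJ/mol; the forward reaction is non-spontaneous

Qp = P(T)·P(MZ₂)³ / (P(D₂)·P(X₂)³) = (2.77)·(0.269)³ / ((26.7)·(0.0887)³) = 2.89
ΔG = RT ln(Qp/Kp) = (8.314 J mol⁻¹ K⁻¹)(298 K) × ln(2.89/0.346)
   = (2.478 kJ/mol)(2.123) = 5.26 kJ/mol
ΔG > 0, so the forward reaction is non-spontaneous (proceeds in reverse).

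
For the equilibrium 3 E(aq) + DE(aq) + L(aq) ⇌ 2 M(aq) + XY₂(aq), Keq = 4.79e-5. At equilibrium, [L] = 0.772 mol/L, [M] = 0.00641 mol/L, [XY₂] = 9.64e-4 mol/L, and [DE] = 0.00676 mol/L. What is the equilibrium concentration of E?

[E] = 0.541 mol/L

At equilibrium, Keq = [M]²·[XY₂] / ([E]³·[DE]·[L]) = 4.79e-5.
(0.00641)²·(9.64e-4) / (([E])³·(0.00676)·(0.772)) = 4.79e-5
[E]³ = 0.158 ⇒ [E] = 0.541 mol/L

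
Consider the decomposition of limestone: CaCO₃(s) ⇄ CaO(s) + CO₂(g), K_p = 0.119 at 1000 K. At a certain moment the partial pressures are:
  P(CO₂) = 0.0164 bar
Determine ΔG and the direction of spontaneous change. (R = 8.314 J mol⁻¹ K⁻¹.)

(CaCO₃, CaO are pure solids — omitted from Q_p.)
Q_p = P(CO₂) = 0.0164
ΔG = RT ln(Q_p/K_p) = (8.314 J mol⁻¹ K⁻¹)(1000 K) × ln(0.0164/0.119)
   = (8.314 kJ/mol)(-1.982) = -16.5 kJ/mol
ΔG < 0, so the forward reaction is spontaneous (proceeds forward).

ΔG = -16.5 kJ/mol; the forward reaction is spontaneous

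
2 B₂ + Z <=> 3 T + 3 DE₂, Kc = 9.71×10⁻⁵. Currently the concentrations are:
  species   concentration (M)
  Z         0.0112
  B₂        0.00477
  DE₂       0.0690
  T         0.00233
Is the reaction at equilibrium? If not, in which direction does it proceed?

to the right

Qc = [T]³·[DE₂]³ / ([B₂]²·[Z]) = (0.00233)³·(0.0690)³ / ((0.00477)²·(0.0112)) = 1.63×10⁻⁵
Qc = 1.63×10⁻⁵ < Kc = 9.71×10⁻⁵, so the forward reaction proceeds.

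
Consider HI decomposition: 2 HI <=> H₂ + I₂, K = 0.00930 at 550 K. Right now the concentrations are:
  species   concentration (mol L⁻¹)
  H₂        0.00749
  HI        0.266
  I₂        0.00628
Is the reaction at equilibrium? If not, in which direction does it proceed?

in the forward direction

Q = [H₂]·[I₂] / [HI]² = (0.00749)·(0.00628) / (0.266)² = 6.65×10⁻⁴
Q = 6.65×10⁻⁴ < K = 0.00930, so the forward reaction proceeds.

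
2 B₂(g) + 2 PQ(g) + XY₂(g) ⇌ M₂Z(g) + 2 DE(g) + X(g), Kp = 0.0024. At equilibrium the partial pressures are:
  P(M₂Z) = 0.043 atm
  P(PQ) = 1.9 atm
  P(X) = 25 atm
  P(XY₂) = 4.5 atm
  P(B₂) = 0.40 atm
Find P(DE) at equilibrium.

P(DE) = 0.076 atm

At equilibrium, Kp = P(M₂Z)·P(DE)²·P(X) / (P(B₂)²·P(PQ)²·P(XY₂)) = 0.0024.
(0.043)·(P(DE))²·(25) / ((0.40)²·(1.9)²·(4.5)) = 0.0024
P(DE)² = 0.00580 ⇒ P(DE) = 0.076 atm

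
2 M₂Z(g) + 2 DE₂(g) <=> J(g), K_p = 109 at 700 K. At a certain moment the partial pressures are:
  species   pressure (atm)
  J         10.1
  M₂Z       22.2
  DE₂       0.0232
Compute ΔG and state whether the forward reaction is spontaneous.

Q_p = P(J) / (P(M₂Z)²·P(DE₂)²) = (10.1) / ((22.2)²·(0.0232)²) = 38.1
ΔG = RT ln(Q_p/K_p) = (8.314 J mol⁻¹ K⁻¹)(700 K) × ln(38.1/109)
   = (5.820 kJ/mol)(-1.051) = -6.12 kJ/mol
ΔG < 0, so the forward reaction is spontaneous (proceeds forward).

ΔG = -6.12 kJ/mol; the forward reaction is spontaneous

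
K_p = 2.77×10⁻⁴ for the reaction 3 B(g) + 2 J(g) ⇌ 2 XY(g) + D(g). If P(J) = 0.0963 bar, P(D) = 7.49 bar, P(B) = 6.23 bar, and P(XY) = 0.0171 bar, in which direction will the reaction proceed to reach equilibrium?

toward reactants

Q_p = P(XY)²·P(D) / (P(B)³·P(J)²) = (0.0171)²·(7.49) / ((6.23)³·(0.0963)²) = 9.77×10⁻⁴
Q_p = 9.77×10⁻⁴ > K_p = 2.77×10⁻⁴, so the reverse reaction proceeds.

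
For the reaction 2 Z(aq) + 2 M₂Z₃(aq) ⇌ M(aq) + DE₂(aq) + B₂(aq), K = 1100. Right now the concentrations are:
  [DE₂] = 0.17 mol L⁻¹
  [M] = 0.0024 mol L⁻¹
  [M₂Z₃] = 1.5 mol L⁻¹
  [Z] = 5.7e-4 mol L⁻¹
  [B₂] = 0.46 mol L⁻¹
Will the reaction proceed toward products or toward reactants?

Q = [M]·[DE₂]·[B₂] / ([Z]²·[M₂Z₃]²) = (0.0024)·(0.17)·(0.46) / ((5.7e-4)²·(1.5)²) = 260
Q = 260 < K = 1100, so the forward reaction proceeds.

forward (toward products)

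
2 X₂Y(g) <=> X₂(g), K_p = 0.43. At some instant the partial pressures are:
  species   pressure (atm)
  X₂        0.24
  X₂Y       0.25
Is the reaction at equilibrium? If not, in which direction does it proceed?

Q_p = P(X₂) / P(X₂Y)² = (0.24) / (0.25)² = 3.8
Q_p = 3.8 > K_p = 0.43, so the reverse reaction proceeds.

in the reverse direction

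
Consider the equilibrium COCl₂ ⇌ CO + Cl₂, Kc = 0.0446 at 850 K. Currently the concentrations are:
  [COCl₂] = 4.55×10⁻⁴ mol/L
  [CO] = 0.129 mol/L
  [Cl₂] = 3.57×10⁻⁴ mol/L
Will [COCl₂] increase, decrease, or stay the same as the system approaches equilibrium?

Qc = [CO]·[Cl₂] / [COCl₂] = (0.129)·(3.57×10⁻⁴) / (4.55×10⁻⁴) = 0.101
Qc = 0.101 > Kc = 0.0446: net reverse reaction.
COCl₂ is a reactant, so it increases.

increase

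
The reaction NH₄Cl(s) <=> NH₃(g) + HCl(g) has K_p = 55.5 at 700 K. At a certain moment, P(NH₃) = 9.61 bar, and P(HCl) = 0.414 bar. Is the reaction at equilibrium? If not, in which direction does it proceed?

(NH₄Cl is a pure solid — omitted from Q_p.)
Q_p = P(NH₃)·P(HCl) = (9.61)·(0.414) = 3.98
Q_p = 3.98 < K_p = 55.5, so the forward reaction proceeds.

to the right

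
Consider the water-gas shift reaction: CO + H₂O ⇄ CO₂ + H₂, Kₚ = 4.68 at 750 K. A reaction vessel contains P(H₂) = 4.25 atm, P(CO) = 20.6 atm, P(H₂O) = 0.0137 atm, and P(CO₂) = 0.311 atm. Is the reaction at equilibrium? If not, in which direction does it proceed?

Qₚ = P(CO₂)·P(H₂) / (P(CO)·P(H₂O)) = (0.311)·(4.25) / ((20.6)·(0.0137)) = 4.68
Qₚ = 4.68 = Kₚ, so the system is already at equilibrium.

no net change (already at equilibrium)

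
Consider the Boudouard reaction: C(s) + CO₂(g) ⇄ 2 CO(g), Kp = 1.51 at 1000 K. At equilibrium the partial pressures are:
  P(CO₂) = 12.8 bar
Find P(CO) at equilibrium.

P(CO) = 4.40 bar

(C is a pure solid — omitted from Kp.)
At equilibrium, Kp = P(CO)² / P(CO₂) = 1.51.
(P(CO))² / (12.8) = 1.51
P(CO)² = 19.3 ⇒ P(CO) = 4.40 bar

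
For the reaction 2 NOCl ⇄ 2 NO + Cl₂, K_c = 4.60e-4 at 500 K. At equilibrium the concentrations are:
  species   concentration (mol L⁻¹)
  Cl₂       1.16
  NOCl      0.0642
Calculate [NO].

At equilibrium, K_c = [NO]²·[Cl₂] / [NOCl]² = 4.60e-4.
([NO])²·(1.16) / (0.0642)² = 4.60e-4
[NO]² = 1.63e-6 ⇒ [NO] = 0.00128 mol L⁻¹

[NO] = 0.00128 mol L⁻¹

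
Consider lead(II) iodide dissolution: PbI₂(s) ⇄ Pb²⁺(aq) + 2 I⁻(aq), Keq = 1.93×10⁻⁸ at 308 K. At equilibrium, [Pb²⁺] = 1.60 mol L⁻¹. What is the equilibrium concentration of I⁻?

[I⁻] = 1.10×10⁻⁴ mol L⁻¹

(PbI₂ is a pure solid — omitted from Keq.)
At equilibrium, Keq = [Pb²⁺]·[I⁻]² = 1.93×10⁻⁸.
(1.60)·([I⁻])² = 1.93×10⁻⁸
[I⁻]² = 1.21×10⁻⁸ ⇒ [I⁻] = 1.10×10⁻⁴ mol L⁻¹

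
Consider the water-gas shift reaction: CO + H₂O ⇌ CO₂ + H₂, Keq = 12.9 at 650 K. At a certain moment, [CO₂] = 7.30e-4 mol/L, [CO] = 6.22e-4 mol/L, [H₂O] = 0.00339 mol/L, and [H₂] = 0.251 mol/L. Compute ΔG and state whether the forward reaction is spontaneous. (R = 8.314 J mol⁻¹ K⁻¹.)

ΔG = 10.3 kJ/mol; the forward reaction is non-spontaneous

Q = [CO₂]·[H₂] / ([CO]·[H₂O]) = (7.30e-4)·(0.251) / ((6.22e-4)·(0.00339)) = 86.9
ΔG = RT ln(Q/Keq) = (8.314 J mol⁻¹ K⁻¹)(650 K) × ln(86.9/12.9)
   = (5.404 kJ/mol)(1.908) = 10.3 kJ/mol
ΔG > 0, so the forward reaction is non-spontaneous (proceeds in reverse).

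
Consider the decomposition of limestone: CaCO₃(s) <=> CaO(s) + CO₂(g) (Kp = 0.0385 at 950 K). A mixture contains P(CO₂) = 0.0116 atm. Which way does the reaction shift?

forward (toward products)

(CaCO₃, CaO are pure solids — omitted from Qp.)
Qp = P(CO₂) = 0.0116
Qp = 0.0116 < Kp = 0.0385, so the forward reaction proceeds.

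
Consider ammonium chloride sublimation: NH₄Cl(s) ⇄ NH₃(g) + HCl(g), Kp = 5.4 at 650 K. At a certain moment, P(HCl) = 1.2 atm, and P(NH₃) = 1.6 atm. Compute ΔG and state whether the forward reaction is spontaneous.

ΔG = -5.59 kJ/mol; the forward reaction is spontaneous

(NH₄Cl is a pure solid — omitted from Qp.)
Qp = P(NH₃)·P(HCl) = (1.6)·(1.2) = 1.92
ΔG = RT ln(Qp/Kp) = (8.314 J mol⁻¹ K⁻¹)(650 K) × ln(1.92/5.4)
   = (5.404 kJ/mol)(-1.034) = -5.59 kJ/mol
ΔG < 0, so the forward reaction is spontaneous (proceeds forward).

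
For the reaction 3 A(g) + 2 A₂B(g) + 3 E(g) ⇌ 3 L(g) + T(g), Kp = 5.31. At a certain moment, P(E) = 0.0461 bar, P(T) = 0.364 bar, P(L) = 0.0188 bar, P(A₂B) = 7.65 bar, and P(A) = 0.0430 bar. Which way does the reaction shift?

no net change (already at equilibrium)

Qp = P(L)³·P(T) / (P(A)³·P(A₂B)²·P(E)³) = (0.0188)³·(0.364) / ((0.0430)³·(7.65)²·(0.0461)³) = 5.31
Qp = 5.31 = Kp, so the system is already at equilibrium.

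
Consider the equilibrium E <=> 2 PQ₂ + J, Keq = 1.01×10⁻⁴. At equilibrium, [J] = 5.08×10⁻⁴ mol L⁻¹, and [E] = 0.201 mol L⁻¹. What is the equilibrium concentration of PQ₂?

[PQ₂] = 0.200 mol L⁻¹

At equilibrium, Keq = [PQ₂]²·[J] / [E] = 1.01×10⁻⁴.
([PQ₂])²·(5.08×10⁻⁴) / (0.201) = 1.01×10⁻⁴
[PQ₂]² = 0.0400 ⇒ [PQ₂] = 0.200 mol L⁻¹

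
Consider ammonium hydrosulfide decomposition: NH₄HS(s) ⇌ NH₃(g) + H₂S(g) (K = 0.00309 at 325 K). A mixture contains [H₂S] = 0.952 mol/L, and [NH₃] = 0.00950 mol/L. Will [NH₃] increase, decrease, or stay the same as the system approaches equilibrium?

(NH₄HS is a pure solid — omitted from Q.)
Q = [NH₃]·[H₂S] = (0.00950)·(0.952) = 0.00904
Q = 0.00904 > K = 0.00309: net reverse reaction.
NH₃ is a product, so it decreases.

decrease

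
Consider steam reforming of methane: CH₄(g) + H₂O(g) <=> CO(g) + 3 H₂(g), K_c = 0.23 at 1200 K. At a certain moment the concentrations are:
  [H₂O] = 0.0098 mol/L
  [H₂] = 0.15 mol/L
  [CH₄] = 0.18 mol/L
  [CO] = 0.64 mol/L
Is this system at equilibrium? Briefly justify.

no; Q > K, reaction proceeds in reverse

Q_c = [CO]·[H₂]³ / ([CH₄]·[H₂O]) = (0.64)·(0.15)³ / ((0.18)·(0.0098)) = 1.2
Q_c = 1.2 > K_c = 0.23: net reverse reaction.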